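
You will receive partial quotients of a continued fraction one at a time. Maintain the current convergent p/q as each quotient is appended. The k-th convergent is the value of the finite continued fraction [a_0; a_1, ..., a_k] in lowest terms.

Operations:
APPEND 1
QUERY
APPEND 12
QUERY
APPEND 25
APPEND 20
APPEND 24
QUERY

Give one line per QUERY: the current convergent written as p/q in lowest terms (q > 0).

APPEND 1: p_0 = 1·1 + 0 = 1, q_0 = 1·0 + 1 = 1 → 1/1
APPEND 12: p_1 = 12·1 + 1 = 13, q_1 = 12·1 + 0 = 12 → 13/12
APPEND 25: p_2 = 25·13 + 1 = 326, q_2 = 25·12 + 1 = 301 → 326/301
APPEND 20: p_3 = 20·326 + 13 = 6533, q_3 = 20·301 + 12 = 6032 → 6533/6032
APPEND 24: p_4 = 24·6533 + 326 = 157118, q_4 = 24·6032 + 301 = 145069 → 157118/145069

1/1
13/12
157118/145069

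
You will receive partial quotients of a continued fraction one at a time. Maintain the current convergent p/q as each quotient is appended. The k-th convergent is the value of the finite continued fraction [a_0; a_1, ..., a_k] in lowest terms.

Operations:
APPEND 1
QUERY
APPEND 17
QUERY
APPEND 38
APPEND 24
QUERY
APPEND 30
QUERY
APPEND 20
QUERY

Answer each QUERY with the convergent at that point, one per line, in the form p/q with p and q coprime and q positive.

APPEND 1: p_0 = 1·1 + 0 = 1, q_0 = 1·0 + 1 = 1 → 1/1
APPEND 17: p_1 = 17·1 + 1 = 18, q_1 = 17·1 + 0 = 17 → 18/17
APPEND 38: p_2 = 38·18 + 1 = 685, q_2 = 38·17 + 1 = 647 → 685/647
APPEND 24: p_3 = 24·685 + 18 = 16458, q_3 = 24·647 + 17 = 15545 → 16458/15545
APPEND 30: p_4 = 30·16458 + 685 = 494425, q_4 = 30·15545 + 647 = 466997 → 494425/466997
APPEND 20: p_5 = 20·494425 + 16458 = 9904958, q_5 = 20·466997 + 15545 = 9355485 → 9904958/9355485

1/1
18/17
16458/15545
494425/466997
9904958/9355485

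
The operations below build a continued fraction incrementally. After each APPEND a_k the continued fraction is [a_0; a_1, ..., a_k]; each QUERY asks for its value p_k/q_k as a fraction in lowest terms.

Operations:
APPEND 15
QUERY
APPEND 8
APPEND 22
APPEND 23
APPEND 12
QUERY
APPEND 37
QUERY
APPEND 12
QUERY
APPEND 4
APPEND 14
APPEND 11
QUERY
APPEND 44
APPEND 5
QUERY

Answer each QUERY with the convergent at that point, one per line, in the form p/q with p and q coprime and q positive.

15/1
742981/49125
27551989/1821704
331366849/21909573
213363040014/14107304683
47249600034289/3124086082528

APPEND 15: p_0 = 15·1 + 0 = 15, q_0 = 15·0 + 1 = 1 → 15/1
APPEND 8: p_1 = 8·15 + 1 = 121, q_1 = 8·1 + 0 = 8 → 121/8
APPEND 22: p_2 = 22·121 + 15 = 2677, q_2 = 22·8 + 1 = 177 → 2677/177
APPEND 23: p_3 = 23·2677 + 121 = 61692, q_3 = 23·177 + 8 = 4079 → 61692/4079
APPEND 12: p_4 = 12·61692 + 2677 = 742981, q_4 = 12·4079 + 177 = 49125 → 742981/49125
APPEND 37: p_5 = 37·742981 + 61692 = 27551989, q_5 = 37·49125 + 4079 = 1821704 → 27551989/1821704
APPEND 12: p_6 = 12·27551989 + 742981 = 331366849, q_6 = 12·1821704 + 49125 = 21909573 → 331366849/21909573
APPEND 4: p_7 = 4·331366849 + 27551989 = 1353019385, q_7 = 4·21909573 + 1821704 = 89459996 → 1353019385/89459996
APPEND 14: p_8 = 14·1353019385 + 331366849 = 19273638239, q_8 = 14·89459996 + 21909573 = 1274349517 → 19273638239/1274349517
APPEND 11: p_9 = 11·19273638239 + 1353019385 = 213363040014, q_9 = 11·1274349517 + 89459996 = 14107304683 → 213363040014/14107304683
APPEND 44: p_10 = 44·213363040014 + 19273638239 = 9407247398855, q_10 = 44·14107304683 + 1274349517 = 621995755569 → 9407247398855/621995755569
APPEND 5: p_11 = 5·9407247398855 + 213363040014 = 47249600034289, q_11 = 5·621995755569 + 14107304683 = 3124086082528 → 47249600034289/3124086082528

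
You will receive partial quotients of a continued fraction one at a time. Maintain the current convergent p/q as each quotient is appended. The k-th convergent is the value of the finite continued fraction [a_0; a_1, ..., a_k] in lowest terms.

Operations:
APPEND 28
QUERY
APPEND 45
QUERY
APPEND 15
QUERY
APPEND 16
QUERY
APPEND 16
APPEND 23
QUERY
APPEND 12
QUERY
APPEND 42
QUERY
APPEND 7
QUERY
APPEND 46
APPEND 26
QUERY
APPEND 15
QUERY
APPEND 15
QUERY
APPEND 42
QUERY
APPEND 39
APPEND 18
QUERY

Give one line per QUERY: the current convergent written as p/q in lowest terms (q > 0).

APPEND 28: p_0 = 28·1 + 0 = 28, q_0 = 28·0 + 1 = 1 → 28/1
APPEND 45: p_1 = 45·28 + 1 = 1261, q_1 = 45·1 + 0 = 45 → 1261/45
APPEND 15: p_2 = 15·1261 + 28 = 18943, q_2 = 15·45 + 1 = 676 → 18943/676
APPEND 16: p_3 = 16·18943 + 1261 = 304349, q_3 = 16·676 + 45 = 10861 → 304349/10861
APPEND 16: p_4 = 16·304349 + 18943 = 4888527, q_4 = 16·10861 + 676 = 174452 → 4888527/174452
APPEND 23: p_5 = 23·4888527 + 304349 = 112740470, q_5 = 23·174452 + 10861 = 4023257 → 112740470/4023257
APPEND 12: p_6 = 12·112740470 + 4888527 = 1357774167, q_6 = 12·4023257 + 174452 = 48453536 → 1357774167/48453536
APPEND 42: p_7 = 42·1357774167 + 112740470 = 57139255484, q_7 = 42·48453536 + 4023257 = 2039071769 → 57139255484/2039071769
APPEND 7: p_8 = 7·57139255484 + 1357774167 = 401332562555, q_8 = 7·2039071769 + 48453536 = 14321955919 → 401332562555/14321955919
APPEND 46: p_9 = 46·401332562555 + 57139255484 = 18518437133014, q_9 = 46·14321955919 + 2039071769 = 660849044043 → 18518437133014/660849044043
APPEND 26: p_10 = 26·18518437133014 + 401332562555 = 481880698020919, q_10 = 26·660849044043 + 14321955919 = 17196397101037 → 481880698020919/17196397101037
APPEND 15: p_11 = 15·481880698020919 + 18518437133014 = 7246728907446799, q_11 = 15·17196397101037 + 660849044043 = 258606805559598 → 7246728907446799/258606805559598
APPEND 15: p_12 = 15·7246728907446799 + 481880698020919 = 109182814309722904, q_12 = 15·258606805559598 + 17196397101037 = 3896298480495007 → 109182814309722904/3896298480495007
APPEND 42: p_13 = 42·109182814309722904 + 7246728907446799 = 4592924929915808767, q_13 = 42·3896298480495007 + 258606805559598 = 163903142986349892 → 4592924929915808767/163903142986349892
APPEND 39: p_14 = 39·4592924929915808767 + 109182814309722904 = 179233255081026264817, q_14 = 39·163903142986349892 + 3896298480495007 = 6396118874948140795 → 179233255081026264817/6396118874948140795
APPEND 18: p_15 = 18·179233255081026264817 + 4592924929915808767 = 3230791516388388575473, q_15 = 18·6396118874948140795 + 163903142986349892 = 115294042892052884202 → 3230791516388388575473/115294042892052884202

28/1
1261/45
18943/676
304349/10861
112740470/4023257
1357774167/48453536
57139255484/2039071769
401332562555/14321955919
481880698020919/17196397101037
7246728907446799/258606805559598
109182814309722904/3896298480495007
4592924929915808767/163903142986349892
3230791516388388575473/115294042892052884202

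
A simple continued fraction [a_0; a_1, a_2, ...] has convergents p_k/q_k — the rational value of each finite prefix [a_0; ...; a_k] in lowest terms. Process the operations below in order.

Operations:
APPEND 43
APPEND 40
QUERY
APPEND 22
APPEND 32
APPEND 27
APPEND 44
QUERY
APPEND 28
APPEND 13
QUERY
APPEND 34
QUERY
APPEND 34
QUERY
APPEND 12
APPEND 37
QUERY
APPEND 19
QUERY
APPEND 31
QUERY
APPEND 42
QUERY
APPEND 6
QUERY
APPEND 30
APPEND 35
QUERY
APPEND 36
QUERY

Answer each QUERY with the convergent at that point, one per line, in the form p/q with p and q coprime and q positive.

1721/40
1445923529/33606612
528188933881/12276334265
17998942445058/418337113291
612492232065853/14235738186159
273225004139771731/6350381966032522
5198642984382898183/120828504549965117
161431157520009615404/3752034023014951149
6785307258824786745151/157706257471177913375
40873274710468730086310/949989578850082431399
43195297474761502856792095/1003958766382927862368474
1556263692639986989533849871/36171172983408376696120409

APPEND 43: p_0 = 43·1 + 0 = 43, q_0 = 43·0 + 1 = 1 → 43/1
APPEND 40: p_1 = 40·43 + 1 = 1721, q_1 = 40·1 + 0 = 40 → 1721/40
APPEND 22: p_2 = 22·1721 + 43 = 37905, q_2 = 22·40 + 1 = 881 → 37905/881
APPEND 32: p_3 = 32·37905 + 1721 = 1214681, q_3 = 32·881 + 40 = 28232 → 1214681/28232
APPEND 27: p_4 = 27·1214681 + 37905 = 32834292, q_4 = 27·28232 + 881 = 763145 → 32834292/763145
APPEND 44: p_5 = 44·32834292 + 1214681 = 1445923529, q_5 = 44·763145 + 28232 = 33606612 → 1445923529/33606612
APPEND 28: p_6 = 28·1445923529 + 32834292 = 40518693104, q_6 = 28·33606612 + 763145 = 941748281 → 40518693104/941748281
APPEND 13: p_7 = 13·40518693104 + 1445923529 = 528188933881, q_7 = 13·941748281 + 33606612 = 12276334265 → 528188933881/12276334265
APPEND 34: p_8 = 34·528188933881 + 40518693104 = 17998942445058, q_8 = 34·12276334265 + 941748281 = 418337113291 → 17998942445058/418337113291
APPEND 34: p_9 = 34·17998942445058 + 528188933881 = 612492232065853, q_9 = 34·418337113291 + 12276334265 = 14235738186159 → 612492232065853/14235738186159
APPEND 12: p_10 = 12·612492232065853 + 17998942445058 = 7367905727235294, q_10 = 12·14235738186159 + 418337113291 = 171247195347199 → 7367905727235294/171247195347199
APPEND 37: p_11 = 37·7367905727235294 + 612492232065853 = 273225004139771731, q_11 = 37·171247195347199 + 14235738186159 = 6350381966032522 → 273225004139771731/6350381966032522
APPEND 19: p_12 = 19·273225004139771731 + 7367905727235294 = 5198642984382898183, q_12 = 19·6350381966032522 + 171247195347199 = 120828504549965117 → 5198642984382898183/120828504549965117
APPEND 31: p_13 = 31·5198642984382898183 + 273225004139771731 = 161431157520009615404, q_13 = 31·120828504549965117 + 6350381966032522 = 3752034023014951149 → 161431157520009615404/3752034023014951149
APPEND 42: p_14 = 42·161431157520009615404 + 5198642984382898183 = 6785307258824786745151, q_14 = 42·3752034023014951149 + 120828504549965117 = 157706257471177913375 → 6785307258824786745151/157706257471177913375
APPEND 6: p_15 = 6·6785307258824786745151 + 161431157520009615404 = 40873274710468730086310, q_15 = 6·157706257471177913375 + 3752034023014951149 = 949989578850082431399 → 40873274710468730086310/949989578850082431399
APPEND 30: p_16 = 30·40873274710468730086310 + 6785307258824786745151 = 1232983548572886689334451, q_16 = 30·949989578850082431399 + 157706257471177913375 = 28657393622973650855345 → 1232983548572886689334451/28657393622973650855345
APPEND 35: p_17 = 35·1232983548572886689334451 + 40873274710468730086310 = 43195297474761502856792095, q_17 = 35·28657393622973650855345 + 949989578850082431399 = 1003958766382927862368474 → 43195297474761502856792095/1003958766382927862368474
APPEND 36: p_18 = 36·43195297474761502856792095 + 1232983548572886689334451 = 1556263692639986989533849871, q_18 = 36·1003958766382927862368474 + 28657393622973650855345 = 36171172983408376696120409 → 1556263692639986989533849871/36171172983408376696120409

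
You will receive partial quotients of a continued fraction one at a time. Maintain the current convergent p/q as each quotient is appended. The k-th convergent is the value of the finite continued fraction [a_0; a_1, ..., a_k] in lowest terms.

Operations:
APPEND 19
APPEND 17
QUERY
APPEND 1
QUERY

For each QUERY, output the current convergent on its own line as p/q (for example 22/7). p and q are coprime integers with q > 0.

324/17
343/18

APPEND 19: p_0 = 19·1 + 0 = 19, q_0 = 19·0 + 1 = 1 → 19/1
APPEND 17: p_1 = 17·19 + 1 = 324, q_1 = 17·1 + 0 = 17 → 324/17
APPEND 1: p_2 = 1·324 + 19 = 343, q_2 = 1·17 + 1 = 18 → 343/18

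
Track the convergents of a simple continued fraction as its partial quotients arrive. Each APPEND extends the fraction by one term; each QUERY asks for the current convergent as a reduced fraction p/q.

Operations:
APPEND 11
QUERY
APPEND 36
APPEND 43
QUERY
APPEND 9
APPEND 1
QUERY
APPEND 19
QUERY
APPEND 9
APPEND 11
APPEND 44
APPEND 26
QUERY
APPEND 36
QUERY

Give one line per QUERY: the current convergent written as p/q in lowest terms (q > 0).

11/1
17082/1549
171217/15526
3407258/308971
393089269129/35645432360
14166319329411/1284605348209

APPEND 11: p_0 = 11·1 + 0 = 11, q_0 = 11·0 + 1 = 1 → 11/1
APPEND 36: p_1 = 36·11 + 1 = 397, q_1 = 36·1 + 0 = 36 → 397/36
APPEND 43: p_2 = 43·397 + 11 = 17082, q_2 = 43·36 + 1 = 1549 → 17082/1549
APPEND 9: p_3 = 9·17082 + 397 = 154135, q_3 = 9·1549 + 36 = 13977 → 154135/13977
APPEND 1: p_4 = 1·154135 + 17082 = 171217, q_4 = 1·13977 + 1549 = 15526 → 171217/15526
APPEND 19: p_5 = 19·171217 + 154135 = 3407258, q_5 = 19·15526 + 13977 = 308971 → 3407258/308971
APPEND 9: p_6 = 9·3407258 + 171217 = 30836539, q_6 = 9·308971 + 15526 = 2796265 → 30836539/2796265
APPEND 11: p_7 = 11·30836539 + 3407258 = 342609187, q_7 = 11·2796265 + 308971 = 31067886 → 342609187/31067886
APPEND 44: p_8 = 44·342609187 + 30836539 = 15105640767, q_8 = 44·31067886 + 2796265 = 1369783249 → 15105640767/1369783249
APPEND 26: p_9 = 26·15105640767 + 342609187 = 393089269129, q_9 = 26·1369783249 + 31067886 = 35645432360 → 393089269129/35645432360
APPEND 36: p_10 = 36·393089269129 + 15105640767 = 14166319329411, q_10 = 36·35645432360 + 1369783249 = 1284605348209 → 14166319329411/1284605348209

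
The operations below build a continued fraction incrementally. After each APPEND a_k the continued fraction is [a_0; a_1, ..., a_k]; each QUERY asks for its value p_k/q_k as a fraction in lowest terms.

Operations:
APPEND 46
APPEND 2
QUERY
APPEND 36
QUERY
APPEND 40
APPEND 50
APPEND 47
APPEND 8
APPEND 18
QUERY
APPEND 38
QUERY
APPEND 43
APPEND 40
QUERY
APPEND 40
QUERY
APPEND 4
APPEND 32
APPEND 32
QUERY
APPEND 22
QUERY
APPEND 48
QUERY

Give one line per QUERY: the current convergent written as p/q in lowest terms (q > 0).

APPEND 46: p_0 = 46·1 + 0 = 46, q_0 = 46·0 + 1 = 1 → 46/1
APPEND 2: p_1 = 2·46 + 1 = 93, q_1 = 2·1 + 0 = 2 → 93/2
APPEND 36: p_2 = 36·93 + 46 = 3394, q_2 = 36·2 + 1 = 73 → 3394/73
APPEND 40: p_3 = 40·3394 + 93 = 135853, q_3 = 40·73 + 2 = 2922 → 135853/2922
APPEND 50: p_4 = 50·135853 + 3394 = 6796044, q_4 = 50·2922 + 73 = 146173 → 6796044/146173
APPEND 47: p_5 = 47·6796044 + 135853 = 319549921, q_5 = 47·146173 + 2922 = 6873053 → 319549921/6873053
APPEND 8: p_6 = 8·319549921 + 6796044 = 2563195412, q_6 = 8·6873053 + 146173 = 55130597 → 2563195412/55130597
APPEND 18: p_7 = 18·2563195412 + 319549921 = 46457067337, q_7 = 18·55130597 + 6873053 = 999223799 → 46457067337/999223799
APPEND 38: p_8 = 38·46457067337 + 2563195412 = 1767931754218, q_8 = 38·999223799 + 55130597 = 38025634959 → 1767931754218/38025634959
APPEND 43: p_9 = 43·1767931754218 + 46457067337 = 76067522498711, q_9 = 43·38025634959 + 999223799 = 1636101527036 → 76067522498711/1636101527036
APPEND 40: p_10 = 40·76067522498711 + 1767931754218 = 3044468831702658, q_10 = 40·1636101527036 + 38025634959 = 65482086716399 → 3044468831702658/65482086716399
APPEND 40: p_11 = 40·3044468831702658 + 76067522498711 = 121854820790605031, q_11 = 40·65482086716399 + 1636101527036 = 2620919570182996 → 121854820790605031/2620919570182996
APPEND 4: p_12 = 4·121854820790605031 + 3044468831702658 = 490463751994122782, q_12 = 4·2620919570182996 + 65482086716399 = 10549160367448383 → 490463751994122782/10549160367448383
APPEND 32: p_13 = 32·490463751994122782 + 121854820790605031 = 15816694884602534055, q_13 = 32·10549160367448383 + 2620919570182996 = 340194051328531252 → 15816694884602534055/340194051328531252
APPEND 32: p_14 = 32·15816694884602534055 + 490463751994122782 = 506624700059275212542, q_14 = 32·340194051328531252 + 10549160367448383 = 10896758802880448447 → 506624700059275212542/10896758802880448447
APPEND 22: p_15 = 22·506624700059275212542 + 15816694884602534055 = 11161560096188657209979, q_15 = 22·10896758802880448447 + 340194051328531252 = 240068887714698397086 → 11161560096188657209979/240068887714698397086
APPEND 48: p_16 = 48·11161560096188657209979 + 506624700059275212542 = 536261509317114821291534, q_16 = 48·240068887714698397086 + 10896758802880448447 = 11534203369108403508575 → 536261509317114821291534/11534203369108403508575

93/2
3394/73
46457067337/999223799
1767931754218/38025634959
3044468831702658/65482086716399
121854820790605031/2620919570182996
506624700059275212542/10896758802880448447
11161560096188657209979/240068887714698397086
536261509317114821291534/11534203369108403508575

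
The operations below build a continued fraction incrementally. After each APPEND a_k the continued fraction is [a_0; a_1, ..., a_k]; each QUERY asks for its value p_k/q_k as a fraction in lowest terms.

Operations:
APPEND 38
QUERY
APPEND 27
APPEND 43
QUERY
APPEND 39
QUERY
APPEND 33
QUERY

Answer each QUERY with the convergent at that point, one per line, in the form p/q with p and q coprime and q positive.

APPEND 38: p_0 = 38·1 + 0 = 38, q_0 = 38·0 + 1 = 1 → 38/1
APPEND 27: p_1 = 27·38 + 1 = 1027, q_1 = 27·1 + 0 = 27 → 1027/27
APPEND 43: p_2 = 43·1027 + 38 = 44199, q_2 = 43·27 + 1 = 1162 → 44199/1162
APPEND 39: p_3 = 39·44199 + 1027 = 1724788, q_3 = 39·1162 + 27 = 45345 → 1724788/45345
APPEND 33: p_4 = 33·1724788 + 44199 = 56962203, q_4 = 33·45345 + 1162 = 1497547 → 56962203/1497547

38/1
44199/1162
1724788/45345
56962203/1497547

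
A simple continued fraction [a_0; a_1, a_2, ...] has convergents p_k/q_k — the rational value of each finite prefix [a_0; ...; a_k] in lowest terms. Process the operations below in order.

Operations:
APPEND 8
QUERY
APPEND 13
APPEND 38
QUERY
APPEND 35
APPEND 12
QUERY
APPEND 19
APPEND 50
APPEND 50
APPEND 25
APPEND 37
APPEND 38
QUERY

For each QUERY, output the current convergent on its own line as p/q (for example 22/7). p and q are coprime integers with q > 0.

8/1
3998/495
1684418/208551
2836075910424377/351139958843248

APPEND 8: p_0 = 8·1 + 0 = 8, q_0 = 8·0 + 1 = 1 → 8/1
APPEND 13: p_1 = 13·8 + 1 = 105, q_1 = 13·1 + 0 = 13 → 105/13
APPEND 38: p_2 = 38·105 + 8 = 3998, q_2 = 38·13 + 1 = 495 → 3998/495
APPEND 35: p_3 = 35·3998 + 105 = 140035, q_3 = 35·495 + 13 = 17338 → 140035/17338
APPEND 12: p_4 = 12·140035 + 3998 = 1684418, q_4 = 12·17338 + 495 = 208551 → 1684418/208551
APPEND 19: p_5 = 19·1684418 + 140035 = 32143977, q_5 = 19·208551 + 17338 = 3979807 → 32143977/3979807
APPEND 50: p_6 = 50·32143977 + 1684418 = 1608883268, q_6 = 50·3979807 + 208551 = 199198901 → 1608883268/199198901
APPEND 50: p_7 = 50·1608883268 + 32143977 = 80476307377, q_7 = 50·199198901 + 3979807 = 9963924857 → 80476307377/9963924857
APPEND 25: p_8 = 25·80476307377 + 1608883268 = 2013516567693, q_8 = 25·9963924857 + 199198901 = 249297320326 → 2013516567693/249297320326
APPEND 37: p_9 = 37·2013516567693 + 80476307377 = 74580589312018, q_9 = 37·249297320326 + 9963924857 = 9233964776919 → 74580589312018/9233964776919
APPEND 38: p_10 = 38·74580589312018 + 2013516567693 = 2836075910424377, q_10 = 38·9233964776919 + 249297320326 = 351139958843248 → 2836075910424377/351139958843248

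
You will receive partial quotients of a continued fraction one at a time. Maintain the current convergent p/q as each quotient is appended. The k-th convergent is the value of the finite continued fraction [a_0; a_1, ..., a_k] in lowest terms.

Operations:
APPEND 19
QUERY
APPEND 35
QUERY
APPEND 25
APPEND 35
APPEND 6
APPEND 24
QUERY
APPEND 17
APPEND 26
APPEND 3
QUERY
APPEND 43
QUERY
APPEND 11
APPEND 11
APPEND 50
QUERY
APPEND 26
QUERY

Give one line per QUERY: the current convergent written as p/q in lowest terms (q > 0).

19/1
666/35
85091801/4471799
114811735391/6033660088
4974691839686/261433201937
30463603098521587/1600942843745495
792661855895092255/41656475158280152

APPEND 19: p_0 = 19·1 + 0 = 19, q_0 = 19·0 + 1 = 1 → 19/1
APPEND 35: p_1 = 35·19 + 1 = 666, q_1 = 35·1 + 0 = 35 → 666/35
APPEND 25: p_2 = 25·666 + 19 = 16669, q_2 = 25·35 + 1 = 876 → 16669/876
APPEND 35: p_3 = 35·16669 + 666 = 584081, q_3 = 35·876 + 35 = 30695 → 584081/30695
APPEND 6: p_4 = 6·584081 + 16669 = 3521155, q_4 = 6·30695 + 876 = 185046 → 3521155/185046
APPEND 24: p_5 = 24·3521155 + 584081 = 85091801, q_5 = 24·185046 + 30695 = 4471799 → 85091801/4471799
APPEND 17: p_6 = 17·85091801 + 3521155 = 1450081772, q_6 = 17·4471799 + 185046 = 76205629 → 1450081772/76205629
APPEND 26: p_7 = 26·1450081772 + 85091801 = 37787217873, q_7 = 26·76205629 + 4471799 = 1985818153 → 37787217873/1985818153
APPEND 3: p_8 = 3·37787217873 + 1450081772 = 114811735391, q_8 = 3·1985818153 + 76205629 = 6033660088 → 114811735391/6033660088
APPEND 43: p_9 = 43·114811735391 + 37787217873 = 4974691839686, q_9 = 43·6033660088 + 1985818153 = 261433201937 → 4974691839686/261433201937
APPEND 11: p_10 = 11·4974691839686 + 114811735391 = 54836421971937, q_10 = 11·261433201937 + 6033660088 = 2881798881395 → 54836421971937/2881798881395
APPEND 11: p_11 = 11·54836421971937 + 4974691839686 = 608175333530993, q_11 = 11·2881798881395 + 261433201937 = 31961220897282 → 608175333530993/31961220897282
APPEND 50: p_12 = 50·608175333530993 + 54836421971937 = 30463603098521587, q_12 = 50·31961220897282 + 2881798881395 = 1600942843745495 → 30463603098521587/1600942843745495
APPEND 26: p_13 = 26·30463603098521587 + 608175333530993 = 792661855895092255, q_13 = 26·1600942843745495 + 31961220897282 = 41656475158280152 → 792661855895092255/41656475158280152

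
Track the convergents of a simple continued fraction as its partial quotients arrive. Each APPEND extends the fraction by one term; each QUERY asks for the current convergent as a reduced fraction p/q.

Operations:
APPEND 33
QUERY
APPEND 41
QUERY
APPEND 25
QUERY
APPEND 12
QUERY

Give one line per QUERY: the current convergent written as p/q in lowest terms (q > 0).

APPEND 33: p_0 = 33·1 + 0 = 33, q_0 = 33·0 + 1 = 1 → 33/1
APPEND 41: p_1 = 41·33 + 1 = 1354, q_1 = 41·1 + 0 = 41 → 1354/41
APPEND 25: p_2 = 25·1354 + 33 = 33883, q_2 = 25·41 + 1 = 1026 → 33883/1026
APPEND 12: p_3 = 12·33883 + 1354 = 407950, q_3 = 12·1026 + 41 = 12353 → 407950/12353

33/1
1354/41
33883/1026
407950/12353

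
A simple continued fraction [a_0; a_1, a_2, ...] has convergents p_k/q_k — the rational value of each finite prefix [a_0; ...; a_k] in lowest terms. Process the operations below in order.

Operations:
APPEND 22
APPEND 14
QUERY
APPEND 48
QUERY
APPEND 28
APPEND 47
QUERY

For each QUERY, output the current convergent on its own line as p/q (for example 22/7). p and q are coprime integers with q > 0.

APPEND 22: p_0 = 22·1 + 0 = 22, q_0 = 22·0 + 1 = 1 → 22/1
APPEND 14: p_1 = 14·22 + 1 = 309, q_1 = 14·1 + 0 = 14 → 309/14
APPEND 48: p_2 = 48·309 + 22 = 14854, q_2 = 48·14 + 1 = 673 → 14854/673
APPEND 28: p_3 = 28·14854 + 309 = 416221, q_3 = 28·673 + 14 = 18858 → 416221/18858
APPEND 47: p_4 = 47·416221 + 14854 = 19577241, q_4 = 47·18858 + 673 = 886999 → 19577241/886999

309/14
14854/673
19577241/886999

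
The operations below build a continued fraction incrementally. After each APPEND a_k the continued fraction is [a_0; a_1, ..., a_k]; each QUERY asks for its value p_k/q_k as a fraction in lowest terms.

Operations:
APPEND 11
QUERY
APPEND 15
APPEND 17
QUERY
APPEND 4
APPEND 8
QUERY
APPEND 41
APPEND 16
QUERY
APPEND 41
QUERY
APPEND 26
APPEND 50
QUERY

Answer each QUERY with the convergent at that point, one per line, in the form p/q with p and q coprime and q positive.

APPEND 11: p_0 = 11·1 + 0 = 11, q_0 = 11·0 + 1 = 1 → 11/1
APPEND 15: p_1 = 15·11 + 1 = 166, q_1 = 15·1 + 0 = 15 → 166/15
APPEND 17: p_2 = 17·166 + 11 = 2833, q_2 = 17·15 + 1 = 256 → 2833/256
APPEND 4: p_3 = 4·2833 + 166 = 11498, q_3 = 4·256 + 15 = 1039 → 11498/1039
APPEND 8: p_4 = 8·11498 + 2833 = 94817, q_4 = 8·1039 + 256 = 8568 → 94817/8568
APPEND 41: p_5 = 41·94817 + 11498 = 3898995, q_5 = 41·8568 + 1039 = 352327 → 3898995/352327
APPEND 16: p_6 = 16·3898995 + 94817 = 62478737, q_6 = 16·352327 + 8568 = 5645800 → 62478737/5645800
APPEND 41: p_7 = 41·62478737 + 3898995 = 2565527212, q_7 = 41·5645800 + 352327 = 231830127 → 2565527212/231830127
APPEND 26: p_8 = 26·2565527212 + 62478737 = 66766186249, q_8 = 26·231830127 + 5645800 = 6033229102 → 66766186249/6033229102
APPEND 50: p_9 = 50·66766186249 + 2565527212 = 3340874839662, q_9 = 50·6033229102 + 231830127 = 301893285227 → 3340874839662/301893285227

11/1
2833/256
94817/8568
62478737/5645800
2565527212/231830127
3340874839662/301893285227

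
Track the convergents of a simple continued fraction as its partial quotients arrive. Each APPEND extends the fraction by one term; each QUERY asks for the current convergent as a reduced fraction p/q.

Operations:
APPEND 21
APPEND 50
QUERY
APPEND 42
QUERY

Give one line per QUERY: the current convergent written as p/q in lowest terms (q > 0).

APPEND 21: p_0 = 21·1 + 0 = 21, q_0 = 21·0 + 1 = 1 → 21/1
APPEND 50: p_1 = 50·21 + 1 = 1051, q_1 = 50·1 + 0 = 50 → 1051/50
APPEND 42: p_2 = 42·1051 + 21 = 44163, q_2 = 42·50 + 1 = 2101 → 44163/2101

1051/50
44163/2101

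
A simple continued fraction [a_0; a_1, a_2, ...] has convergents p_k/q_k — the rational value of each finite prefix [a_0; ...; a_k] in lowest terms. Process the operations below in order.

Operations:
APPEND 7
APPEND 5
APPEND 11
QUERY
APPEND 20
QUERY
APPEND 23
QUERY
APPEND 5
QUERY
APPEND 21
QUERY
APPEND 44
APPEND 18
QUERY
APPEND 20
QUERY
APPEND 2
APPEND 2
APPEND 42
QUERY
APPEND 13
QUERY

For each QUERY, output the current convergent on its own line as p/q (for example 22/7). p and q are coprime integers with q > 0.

APPEND 7: p_0 = 7·1 + 0 = 7, q_0 = 7·0 + 1 = 1 → 7/1
APPEND 5: p_1 = 5·7 + 1 = 36, q_1 = 5·1 + 0 = 5 → 36/5
APPEND 11: p_2 = 11·36 + 7 = 403, q_2 = 11·5 + 1 = 56 → 403/56
APPEND 20: p_3 = 20·403 + 36 = 8096, q_3 = 20·56 + 5 = 1125 → 8096/1125
APPEND 23: p_4 = 23·8096 + 403 = 186611, q_4 = 23·1125 + 56 = 25931 → 186611/25931
APPEND 5: p_5 = 5·186611 + 8096 = 941151, q_5 = 5·25931 + 1125 = 130780 → 941151/130780
APPEND 21: p_6 = 21·941151 + 186611 = 19950782, q_6 = 21·130780 + 25931 = 2772311 → 19950782/2772311
APPEND 44: p_7 = 44·19950782 + 941151 = 878775559, q_7 = 44·2772311 + 130780 = 122112464 → 878775559/122112464
APPEND 18: p_8 = 18·878775559 + 19950782 = 15837910844, q_8 = 18·122112464 + 2772311 = 2200796663 → 15837910844/2200796663
APPEND 20: p_9 = 20·15837910844 + 878775559 = 317636992439, q_9 = 20·2200796663 + 122112464 = 44138045724 → 317636992439/44138045724
APPEND 2: p_10 = 2·317636992439 + 15837910844 = 651111895722, q_10 = 2·44138045724 + 2200796663 = 90476888111 → 651111895722/90476888111
APPEND 2: p_11 = 2·651111895722 + 317636992439 = 1619860783883, q_11 = 2·90476888111 + 44138045724 = 225091821946 → 1619860783883/225091821946
APPEND 42: p_12 = 42·1619860783883 + 651111895722 = 68685264818808, q_12 = 42·225091821946 + 90476888111 = 9544333409843 → 68685264818808/9544333409843
APPEND 13: p_13 = 13·68685264818808 + 1619860783883 = 894528303428387, q_13 = 13·9544333409843 + 225091821946 = 124301426149905 → 894528303428387/124301426149905

403/56
8096/1125
186611/25931
941151/130780
19950782/2772311
15837910844/2200796663
317636992439/44138045724
68685264818808/9544333409843
894528303428387/124301426149905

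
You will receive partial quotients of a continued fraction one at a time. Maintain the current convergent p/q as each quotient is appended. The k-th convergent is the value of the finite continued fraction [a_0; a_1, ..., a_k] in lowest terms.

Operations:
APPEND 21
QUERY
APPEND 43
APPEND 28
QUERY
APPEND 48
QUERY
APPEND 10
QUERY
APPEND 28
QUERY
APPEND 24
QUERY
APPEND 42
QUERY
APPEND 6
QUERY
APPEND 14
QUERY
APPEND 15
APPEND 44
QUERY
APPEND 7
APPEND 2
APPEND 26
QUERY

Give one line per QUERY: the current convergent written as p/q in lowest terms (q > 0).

21/1
25333/1205
1216888/57883
12194213/580035
342654852/16298863
8235910661/391752747
346250902614/16469914237
2085741326345/99211238169
29546629471444/1405427248603
19622094698983664/933352705806019
7813571710216608873/371663597063251885

APPEND 21: p_0 = 21·1 + 0 = 21, q_0 = 21·0 + 1 = 1 → 21/1
APPEND 43: p_1 = 43·21 + 1 = 904, q_1 = 43·1 + 0 = 43 → 904/43
APPEND 28: p_2 = 28·904 + 21 = 25333, q_2 = 28·43 + 1 = 1205 → 25333/1205
APPEND 48: p_3 = 48·25333 + 904 = 1216888, q_3 = 48·1205 + 43 = 57883 → 1216888/57883
APPEND 10: p_4 = 10·1216888 + 25333 = 12194213, q_4 = 10·57883 + 1205 = 580035 → 12194213/580035
APPEND 28: p_5 = 28·12194213 + 1216888 = 342654852, q_5 = 28·580035 + 57883 = 16298863 → 342654852/16298863
APPEND 24: p_6 = 24·342654852 + 12194213 = 8235910661, q_6 = 24·16298863 + 580035 = 391752747 → 8235910661/391752747
APPEND 42: p_7 = 42·8235910661 + 342654852 = 346250902614, q_7 = 42·391752747 + 16298863 = 16469914237 → 346250902614/16469914237
APPEND 6: p_8 = 6·346250902614 + 8235910661 = 2085741326345, q_8 = 6·16469914237 + 391752747 = 99211238169 → 2085741326345/99211238169
APPEND 14: p_9 = 14·2085741326345 + 346250902614 = 29546629471444, q_9 = 14·99211238169 + 16469914237 = 1405427248603 → 29546629471444/1405427248603
APPEND 15: p_10 = 15·29546629471444 + 2085741326345 = 445285183398005, q_10 = 15·1405427248603 + 99211238169 = 21180619967214 → 445285183398005/21180619967214
APPEND 44: p_11 = 44·445285183398005 + 29546629471444 = 19622094698983664, q_11 = 44·21180619967214 + 1405427248603 = 933352705806019 → 19622094698983664/933352705806019
APPEND 7: p_12 = 7·19622094698983664 + 445285183398005 = 137799948076283653, q_12 = 7·933352705806019 + 21180619967214 = 6554649560609347 → 137799948076283653/6554649560609347
APPEND 2: p_13 = 2·137799948076283653 + 19622094698983664 = 295221990851550970, q_13 = 2·6554649560609347 + 933352705806019 = 14042651827024713 → 295221990851550970/14042651827024713
APPEND 26: p_14 = 26·295221990851550970 + 137799948076283653 = 7813571710216608873, q_14 = 26·14042651827024713 + 6554649560609347 = 371663597063251885 → 7813571710216608873/371663597063251885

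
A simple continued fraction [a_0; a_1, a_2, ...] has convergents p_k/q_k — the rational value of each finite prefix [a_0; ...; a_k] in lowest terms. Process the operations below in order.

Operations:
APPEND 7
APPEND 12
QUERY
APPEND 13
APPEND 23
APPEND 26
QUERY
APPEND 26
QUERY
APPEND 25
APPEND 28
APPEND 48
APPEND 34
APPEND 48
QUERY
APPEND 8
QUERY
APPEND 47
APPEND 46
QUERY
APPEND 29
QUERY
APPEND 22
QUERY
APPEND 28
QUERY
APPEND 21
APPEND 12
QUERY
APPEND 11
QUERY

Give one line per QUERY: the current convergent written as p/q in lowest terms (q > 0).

APPEND 7: p_0 = 7·1 + 0 = 7, q_0 = 7·0 + 1 = 1 → 7/1
APPEND 12: p_1 = 12·7 + 1 = 85, q_1 = 12·1 + 0 = 12 → 85/12
APPEND 13: p_2 = 13·85 + 7 = 1112, q_2 = 13·12 + 1 = 157 → 1112/157
APPEND 23: p_3 = 23·1112 + 85 = 25661, q_3 = 23·157 + 12 = 3623 → 25661/3623
APPEND 26: p_4 = 26·25661 + 1112 = 668298, q_4 = 26·3623 + 157 = 94355 → 668298/94355
APPEND 26: p_5 = 26·668298 + 25661 = 17401409, q_5 = 26·94355 + 3623 = 2456853 → 17401409/2456853
APPEND 25: p_6 = 25·17401409 + 668298 = 435703523, q_6 = 25·2456853 + 94355 = 61515680 → 435703523/61515680
APPEND 28: p_7 = 28·435703523 + 17401409 = 12217100053, q_7 = 28·61515680 + 2456853 = 1724895893 → 12217100053/1724895893
APPEND 48: p_8 = 48·12217100053 + 435703523 = 586856506067, q_8 = 48·1724895893 + 61515680 = 82856518544 → 586856506067/82856518544
APPEND 34: p_9 = 34·586856506067 + 12217100053 = 19965338306331, q_9 = 34·82856518544 + 1724895893 = 2818846526389 → 19965338306331/2818846526389
APPEND 48: p_10 = 48·19965338306331 + 586856506067 = 958923095209955, q_10 = 48·2818846526389 + 82856518544 = 135387489785216 → 958923095209955/135387489785216
APPEND 8: p_11 = 8·958923095209955 + 19965338306331 = 7691350099985971, q_11 = 8·135387489785216 + 2818846526389 = 1085918764808117 → 7691350099985971/1085918764808117
APPEND 47: p_12 = 47·7691350099985971 + 958923095209955 = 362452377794550592, q_12 = 47·1085918764808117 + 135387489785216 = 51173569435766715 → 362452377794550592/51173569435766715
APPEND 46: p_13 = 46·362452377794550592 + 7691350099985971 = 16680500728649313203, q_13 = 46·51173569435766715 + 1085918764808117 = 2355070112810077007 → 16680500728649313203/2355070112810077007
APPEND 29: p_14 = 29·16680500728649313203 + 362452377794550592 = 484096973508624633479, q_14 = 29·2355070112810077007 + 51173569435766715 = 68348206840927999918 → 484096973508624633479/68348206840927999918
APPEND 22: p_15 = 22·484096973508624633479 + 16680500728649313203 = 10666813917918391249741, q_15 = 22·68348206840927999918 + 2355070112810077007 = 1506015620613226075203 → 10666813917918391249741/1506015620613226075203
APPEND 28: p_16 = 28·10666813917918391249741 + 484096973508624633479 = 299154886675223579626227, q_16 = 28·1506015620613226075203 + 68348206840927999918 = 42236785584011258105602 → 299154886675223579626227/42236785584011258105602
APPEND 21: p_17 = 21·299154886675223579626227 + 10666813917918391249741 = 6292919434097613563400508, q_17 = 21·42236785584011258105602 + 1506015620613226075203 = 888478512884849646292845 → 6292919434097613563400508/888478512884849646292845
APPEND 12: p_18 = 12·6292919434097613563400508 + 299154886675223579626227 = 75814188095846586340432323, q_18 = 12·888478512884849646292845 + 42236785584011258105602 = 10703978940202207013619742 → 75814188095846586340432323/10703978940202207013619742
APPEND 11: p_19 = 11·75814188095846586340432323 + 6292919434097613563400508 = 840248988488410063308156061, q_19 = 11·10703978940202207013619742 + 888478512884849646292845 = 118632246855109126796110007 → 840248988488410063308156061/118632246855109126796110007

85/12
668298/94355
17401409/2456853
958923095209955/135387489785216
7691350099985971/1085918764808117
16680500728649313203/2355070112810077007
484096973508624633479/68348206840927999918
10666813917918391249741/1506015620613226075203
299154886675223579626227/42236785584011258105602
75814188095846586340432323/10703978940202207013619742
840248988488410063308156061/118632246855109126796110007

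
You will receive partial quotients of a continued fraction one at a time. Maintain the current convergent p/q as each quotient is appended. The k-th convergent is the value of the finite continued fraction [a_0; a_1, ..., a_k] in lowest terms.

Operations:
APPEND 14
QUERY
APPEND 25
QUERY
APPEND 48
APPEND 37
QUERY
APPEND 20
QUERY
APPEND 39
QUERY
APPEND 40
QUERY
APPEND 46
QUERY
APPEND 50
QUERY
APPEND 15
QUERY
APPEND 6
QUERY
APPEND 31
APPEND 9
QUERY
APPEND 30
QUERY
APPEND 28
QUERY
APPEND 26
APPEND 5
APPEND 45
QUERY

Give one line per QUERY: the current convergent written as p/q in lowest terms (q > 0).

14/1
351/25
624245/44462
12501762/890441
488192963/34771661
19540220282/1391756881
899338325935/64055588187
44986456517032/3204171166231
675696186081415/48126623081652
4099163573005522/291963909656143
1153847066116278895/82183034311454908
34743161750437619447/2474590037166069325
973962376078369623411/69370704074961396008
5774683183315625442211553/411303196176245957430818

APPEND 14: p_0 = 14·1 + 0 = 14, q_0 = 14·0 + 1 = 1 → 14/1
APPEND 25: p_1 = 25·14 + 1 = 351, q_1 = 25·1 + 0 = 25 → 351/25
APPEND 48: p_2 = 48·351 + 14 = 16862, q_2 = 48·25 + 1 = 1201 → 16862/1201
APPEND 37: p_3 = 37·16862 + 351 = 624245, q_3 = 37·1201 + 25 = 44462 → 624245/44462
APPEND 20: p_4 = 20·624245 + 16862 = 12501762, q_4 = 20·44462 + 1201 = 890441 → 12501762/890441
APPEND 39: p_5 = 39·12501762 + 624245 = 488192963, q_5 = 39·890441 + 44462 = 34771661 → 488192963/34771661
APPEND 40: p_6 = 40·488192963 + 12501762 = 19540220282, q_6 = 40·34771661 + 890441 = 1391756881 → 19540220282/1391756881
APPEND 46: p_7 = 46·19540220282 + 488192963 = 899338325935, q_7 = 46·1391756881 + 34771661 = 64055588187 → 899338325935/64055588187
APPEND 50: p_8 = 50·899338325935 + 19540220282 = 44986456517032, q_8 = 50·64055588187 + 1391756881 = 3204171166231 → 44986456517032/3204171166231
APPEND 15: p_9 = 15·44986456517032 + 899338325935 = 675696186081415, q_9 = 15·3204171166231 + 64055588187 = 48126623081652 → 675696186081415/48126623081652
APPEND 6: p_10 = 6·675696186081415 + 44986456517032 = 4099163573005522, q_10 = 6·48126623081652 + 3204171166231 = 291963909656143 → 4099163573005522/291963909656143
APPEND 31: p_11 = 31·4099163573005522 + 675696186081415 = 127749766949252597, q_11 = 31·291963909656143 + 48126623081652 = 9099007822422085 → 127749766949252597/9099007822422085
APPEND 9: p_12 = 9·127749766949252597 + 4099163573005522 = 1153847066116278895, q_12 = 9·9099007822422085 + 291963909656143 = 82183034311454908 → 1153847066116278895/82183034311454908
APPEND 30: p_13 = 30·1153847066116278895 + 127749766949252597 = 34743161750437619447, q_13 = 30·82183034311454908 + 9099007822422085 = 2474590037166069325 → 34743161750437619447/2474590037166069325
APPEND 28: p_14 = 28·34743161750437619447 + 1153847066116278895 = 973962376078369623411, q_14 = 28·2474590037166069325 + 82183034311454908 = 69370704074961396008 → 973962376078369623411/69370704074961396008
APPEND 26: p_15 = 26·973962376078369623411 + 34743161750437619447 = 25357764939788047828133, q_15 = 26·69370704074961396008 + 2474590037166069325 = 1806112895986162365533 → 25357764939788047828133/1806112895986162365533
APPEND 5: p_16 = 5·25357764939788047828133 + 973962376078369623411 = 127762787075018608764076, q_16 = 5·1806112895986162365533 + 69370704074961396008 = 9099935184005773223673 → 127762787075018608764076/9099935184005773223673
APPEND 45: p_17 = 45·127762787075018608764076 + 25357764939788047828133 = 5774683183315625442211553, q_17 = 45·9099935184005773223673 + 1806112895986162365533 = 411303196176245957430818 → 5774683183315625442211553/411303196176245957430818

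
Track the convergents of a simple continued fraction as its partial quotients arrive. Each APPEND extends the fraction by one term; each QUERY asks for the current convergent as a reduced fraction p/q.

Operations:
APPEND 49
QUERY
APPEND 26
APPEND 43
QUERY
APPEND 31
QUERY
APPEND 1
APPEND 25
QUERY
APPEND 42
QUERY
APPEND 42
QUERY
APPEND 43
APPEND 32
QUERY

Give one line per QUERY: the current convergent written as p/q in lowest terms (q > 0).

49/1
54874/1119
1702369/34715
45633444/930565
1918361891/39119564
80616832866/1643952253
111070766436994/2264974078429

APPEND 49: p_0 = 49·1 + 0 = 49, q_0 = 49·0 + 1 = 1 → 49/1
APPEND 26: p_1 = 26·49 + 1 = 1275, q_1 = 26·1 + 0 = 26 → 1275/26
APPEND 43: p_2 = 43·1275 + 49 = 54874, q_2 = 43·26 + 1 = 1119 → 54874/1119
APPEND 31: p_3 = 31·54874 + 1275 = 1702369, q_3 = 31·1119 + 26 = 34715 → 1702369/34715
APPEND 1: p_4 = 1·1702369 + 54874 = 1757243, q_4 = 1·34715 + 1119 = 35834 → 1757243/35834
APPEND 25: p_5 = 25·1757243 + 1702369 = 45633444, q_5 = 25·35834 + 34715 = 930565 → 45633444/930565
APPEND 42: p_6 = 42·45633444 + 1757243 = 1918361891, q_6 = 42·930565 + 35834 = 39119564 → 1918361891/39119564
APPEND 42: p_7 = 42·1918361891 + 45633444 = 80616832866, q_7 = 42·39119564 + 930565 = 1643952253 → 80616832866/1643952253
APPEND 43: p_8 = 43·80616832866 + 1918361891 = 3468442175129, q_8 = 43·1643952253 + 39119564 = 70729066443 → 3468442175129/70729066443
APPEND 32: p_9 = 32·3468442175129 + 80616832866 = 111070766436994, q_9 = 32·70729066443 + 1643952253 = 2264974078429 → 111070766436994/2264974078429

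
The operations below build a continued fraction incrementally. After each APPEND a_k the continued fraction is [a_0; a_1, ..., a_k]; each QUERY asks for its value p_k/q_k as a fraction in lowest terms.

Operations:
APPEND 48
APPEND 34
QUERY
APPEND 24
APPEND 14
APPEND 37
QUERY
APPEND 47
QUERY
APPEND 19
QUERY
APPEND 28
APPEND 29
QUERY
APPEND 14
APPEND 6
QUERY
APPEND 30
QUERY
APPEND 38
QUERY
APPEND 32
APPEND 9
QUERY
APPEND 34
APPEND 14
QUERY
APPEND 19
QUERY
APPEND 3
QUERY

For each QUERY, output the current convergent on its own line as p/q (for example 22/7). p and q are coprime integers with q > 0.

APPEND 48: p_0 = 48·1 + 0 = 48, q_0 = 48·0 + 1 = 1 → 48/1
APPEND 34: p_1 = 34·48 + 1 = 1633, q_1 = 34·1 + 0 = 34 → 1633/34
APPEND 24: p_2 = 24·1633 + 48 = 39240, q_2 = 24·34 + 1 = 817 → 39240/817
APPEND 14: p_3 = 14·39240 + 1633 = 550993, q_3 = 14·817 + 34 = 11472 → 550993/11472
APPEND 37: p_4 = 37·550993 + 39240 = 20425981, q_4 = 37·11472 + 817 = 425281 → 20425981/425281
APPEND 47: p_5 = 47·20425981 + 550993 = 960572100, q_5 = 47·425281 + 11472 = 19999679 → 960572100/19999679
APPEND 19: p_6 = 19·960572100 + 20425981 = 18271295881, q_6 = 19·19999679 + 425281 = 380419182 → 18271295881/380419182
APPEND 28: p_7 = 28·18271295881 + 960572100 = 512556856768, q_7 = 28·380419182 + 19999679 = 10671736775 → 512556856768/10671736775
APPEND 29: p_8 = 29·512556856768 + 18271295881 = 14882420142153, q_8 = 29·10671736775 + 380419182 = 309860785657 → 14882420142153/309860785657
APPEND 14: p_9 = 14·14882420142153 + 512556856768 = 208866438846910, q_9 = 14·309860785657 + 10671736775 = 4348722735973 → 208866438846910/4348722735973
APPEND 6: p_10 = 6·208866438846910 + 14882420142153 = 1268081053223613, q_10 = 6·4348722735973 + 309860785657 = 26402197201495 → 1268081053223613/26402197201495
APPEND 30: p_11 = 30·1268081053223613 + 208866438846910 = 38251298035555300, q_11 = 30·26402197201495 + 4348722735973 = 796414638780823 → 38251298035555300/796414638780823
APPEND 38: p_12 = 38·38251298035555300 + 1268081053223613 = 1454817406404325013, q_12 = 38·796414638780823 + 26402197201495 = 30290158470872769 → 1454817406404325013/30290158470872769
APPEND 32: p_13 = 32·1454817406404325013 + 38251298035555300 = 46592408302973955716, q_13 = 32·30290158470872769 + 796414638780823 = 970081485706709431 → 46592408302973955716/970081485706709431
APPEND 9: p_14 = 9·46592408302973955716 + 1454817406404325013 = 420786492133169926457, q_14 = 9·970081485706709431 + 30290158470872769 = 8761023529831257648 → 420786492133169926457/8761023529831257648
APPEND 34: p_15 = 34·420786492133169926457 + 46592408302973955716 = 14353333140830751455254, q_15 = 34·8761023529831257648 + 970081485706709431 = 298844881499969469463 → 14353333140830751455254/298844881499969469463
APPEND 14: p_16 = 14·14353333140830751455254 + 420786492133169926457 = 201367450463763690300013, q_16 = 14·298844881499969469463 + 8761023529831257648 = 4192589364529403830130 → 201367450463763690300013/4192589364529403830130
APPEND 19: p_17 = 19·201367450463763690300013 + 14353333140830751455254 = 3840334891952340867155501, q_17 = 19·4192589364529403830130 + 298844881499969469463 = 79958042807558642241933 → 3840334891952340867155501/79958042807558642241933
APPEND 3: p_18 = 3·3840334891952340867155501 + 201367450463763690300013 = 11722372126320786291766516, q_18 = 3·79958042807558642241933 + 4192589364529403830130 = 244066717787205330555929 → 11722372126320786291766516/244066717787205330555929

1633/34
20425981/425281
960572100/19999679
18271295881/380419182
14882420142153/309860785657
1268081053223613/26402197201495
38251298035555300/796414638780823
1454817406404325013/30290158470872769
420786492133169926457/8761023529831257648
201367450463763690300013/4192589364529403830130
3840334891952340867155501/79958042807558642241933
11722372126320786291766516/244066717787205330555929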